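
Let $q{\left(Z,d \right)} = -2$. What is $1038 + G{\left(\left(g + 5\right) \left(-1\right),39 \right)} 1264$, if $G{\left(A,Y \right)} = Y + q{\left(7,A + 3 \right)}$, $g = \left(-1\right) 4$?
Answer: $47806$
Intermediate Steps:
$g = -4$
$G{\left(A,Y \right)} = -2 + Y$ ($G{\left(A,Y \right)} = Y - 2 = -2 + Y$)
$1038 + G{\left(\left(g + 5\right) \left(-1\right),39 \right)} 1264 = 1038 + \left(-2 + 39\right) 1264 = 1038 + 37 \cdot 1264 = 1038 + 46768 = 47806$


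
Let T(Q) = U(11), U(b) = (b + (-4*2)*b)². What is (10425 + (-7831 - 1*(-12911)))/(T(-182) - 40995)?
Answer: -15505/35066 ≈ -0.44217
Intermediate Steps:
U(b) = 49*b² (U(b) = (b - 8*b)² = (-7*b)² = 49*b²)
T(Q) = 5929 (T(Q) = 49*11² = 49*121 = 5929)
(10425 + (-7831 - 1*(-12911)))/(T(-182) - 40995) = (10425 + (-7831 - 1*(-12911)))/(5929 - 40995) = (10425 + (-7831 + 12911))/(-35066) = (10425 + 5080)*(-1/35066) = 15505*(-1/35066) = -15505/35066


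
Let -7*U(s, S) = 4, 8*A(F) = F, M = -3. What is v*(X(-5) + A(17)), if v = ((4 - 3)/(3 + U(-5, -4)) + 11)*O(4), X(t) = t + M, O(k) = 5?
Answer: -22795/68 ≈ -335.22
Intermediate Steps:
A(F) = F/8
U(s, S) = -4/7 (U(s, S) = -1/7*4 = -4/7)
X(t) = -3 + t (X(t) = t - 3 = -3 + t)
v = 970/17 (v = ((4 - 3)/(3 - 4/7) + 11)*5 = (1/(17/7) + 11)*5 = (1*(7/17) + 11)*5 = (7/17 + 11)*5 = (194/17)*5 = 970/17 ≈ 57.059)
v*(X(-5) + A(17)) = 970*((-3 - 5) + (1/8)*17)/17 = 970*(-8 + 17/8)/17 = (970/17)*(-47/8) = -22795/68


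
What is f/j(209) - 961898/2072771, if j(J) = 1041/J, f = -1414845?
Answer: -204308261868091/719251537 ≈ -2.8406e+5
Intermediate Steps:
f/j(209) - 961898/2072771 = -1414845/(1041/209) - 961898/2072771 = -1414845/(1041*(1/209)) - 961898*1/2072771 = -1414845/1041/209 - 961898/2072771 = -1414845*209/1041 - 961898/2072771 = -98567535/347 - 961898/2072771 = -204308261868091/719251537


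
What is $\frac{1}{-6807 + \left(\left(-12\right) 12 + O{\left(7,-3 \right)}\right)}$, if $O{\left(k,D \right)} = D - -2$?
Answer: $- \frac{1}{6952} \approx -0.00014384$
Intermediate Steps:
$O{\left(k,D \right)} = 2 + D$ ($O{\left(k,D \right)} = D + 2 = 2 + D$)
$\frac{1}{-6807 + \left(\left(-12\right) 12 + O{\left(7,-3 \right)}\right)} = \frac{1}{-6807 + \left(\left(-12\right) 12 + \left(2 - 3\right)\right)} = \frac{1}{-6807 - 145} = \frac{1}{-6952} = - \frac{1}{6952}$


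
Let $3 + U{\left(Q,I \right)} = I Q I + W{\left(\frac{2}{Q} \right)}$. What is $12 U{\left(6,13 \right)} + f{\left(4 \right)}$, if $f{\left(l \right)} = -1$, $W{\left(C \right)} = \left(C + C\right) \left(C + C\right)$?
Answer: $\frac{36409}{3} \approx 12136.0$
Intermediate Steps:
$W{\left(C \right)} = 4 C^{2}$ ($W{\left(C \right)} = 2 C 2 C = 4 C^{2}$)
$U{\left(Q,I \right)} = -3 + \frac{16}{Q^{2}} + Q I^{2}$ ($U{\left(Q,I \right)} = -3 + \left(I Q I + 4 \left(\frac{2}{Q}\right)^{2}\right) = -3 + \left(Q I^{2} + 4 \frac{4}{Q^{2}}\right) = -3 + \left(Q I^{2} + \frac{16}{Q^{2}}\right) = -3 + \left(\frac{16}{Q^{2}} + Q I^{2}\right) = -3 + \frac{16}{Q^{2}} + Q I^{2}$)
$12 U{\left(6,13 \right)} + f{\left(4 \right)} = 12 \left(-3 + \frac{16}{36} + 6 \cdot 13^{2}\right) - 1 = 12 \left(-3 + 16 \cdot \frac{1}{36} + 6 \cdot 169\right) - 1 = 12 \left(-3 + \frac{4}{9} + 1014\right) - 1 = 12 \cdot \frac{9103}{9} - 1 = \frac{36412}{3} - 1 = \frac{36409}{3}$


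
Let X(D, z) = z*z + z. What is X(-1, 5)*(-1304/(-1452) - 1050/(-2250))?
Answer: 4954/121 ≈ 40.942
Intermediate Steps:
X(D, z) = z + z² (X(D, z) = z² + z = z + z²)
X(-1, 5)*(-1304/(-1452) - 1050/(-2250)) = (5*(1 + 5))*(-1304/(-1452) - 1050/(-2250)) = (5*6)*(-1304*(-1/1452) - 1050*(-1/2250)) = 30*(326/363 + 7/15) = 30*(2477/1815) = 4954/121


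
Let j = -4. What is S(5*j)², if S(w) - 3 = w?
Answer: 289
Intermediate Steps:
S(w) = 3 + w
S(5*j)² = (3 + 5*(-4))² = (3 - 20)² = (-17)² = 289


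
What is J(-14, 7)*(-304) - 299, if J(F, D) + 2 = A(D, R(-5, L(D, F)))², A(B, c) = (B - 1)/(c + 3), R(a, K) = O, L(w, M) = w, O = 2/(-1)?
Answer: -10635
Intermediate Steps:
O = -2 (O = 2*(-1) = -2)
R(a, K) = -2
A(B, c) = (-1 + B)/(3 + c)
J(F, D) = -2 + (-1 + D)² (J(F, D) = -2 + ((-1 + D)/(3 - 2))² = -2 + ((-1 + D)/1)² = -2 + (1*(-1 + D))² = -2 + (-1 + D)²)
J(-14, 7)*(-304) - 299 = (-2 + (-1 + 7)²)*(-304) - 299 = (-2 + 6²)*(-304) - 299 = (-2 + 36)*(-304) - 299 = 34*(-304) - 299 = -10336 - 299 = -10635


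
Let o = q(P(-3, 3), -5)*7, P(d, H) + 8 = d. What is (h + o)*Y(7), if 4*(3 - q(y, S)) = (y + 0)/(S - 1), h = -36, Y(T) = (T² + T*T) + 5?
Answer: -45011/24 ≈ -1875.5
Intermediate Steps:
Y(T) = 5 + 2*T² (Y(T) = (T² + T²) + 5 = 2*T² + 5 = 5 + 2*T²)
P(d, H) = -8 + d
q(y, S) = 3 - y/(4*(-1 + S)) (q(y, S) = 3 - (y + 0)/(4*(S - 1)) = 3 - y/(4*(-1 + S)))
o = 427/24 (o = ((-12 - (-8 - 3) + 12*(-5))/(4*(-1 - 5)))*7 = ((¼)*(-12 - 1*(-11) - 60)/(-6))*7 = ((¼)*(-⅙)*(-12 + 11 - 60))*7 = ((¼)*(-⅙)*(-61))*7 = (61/24)*7 = 427/24 ≈ 17.792)
(h + o)*Y(7) = (-36 + 427/24)*(5 + 2*7²) = -437*(5 + 2*49)/24 = -437*(5 + 98)/24 = -437/24*103 = -45011/24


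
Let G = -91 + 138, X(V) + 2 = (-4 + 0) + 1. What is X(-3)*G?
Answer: -235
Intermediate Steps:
X(V) = -5 (X(V) = -2 + ((-4 + 0) + 1) = -2 + (-4 + 1) = -2 - 3 = -5)
G = 47
X(-3)*G = -5*47 = -235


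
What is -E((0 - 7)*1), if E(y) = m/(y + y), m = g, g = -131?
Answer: -131/14 ≈ -9.3571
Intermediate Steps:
m = -131
E(y) = -131/(2*y) (E(y) = -131/(y + y) = -131*1/(2*y) = -131/(2*y))
-E((0 - 7)*1) = -(-131)/(2*((0 - 7)*1)) = -(-131)/(2*((-7*1))) = -(-131)/(2*(-7)) = -(-131)*(-1)/(2*7) = -1*131/14 = -131/14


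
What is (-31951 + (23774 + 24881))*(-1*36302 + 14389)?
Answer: -366034752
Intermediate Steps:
(-31951 + (23774 + 24881))*(-1*36302 + 14389) = (-31951 + 48655)*(-36302 + 14389) = 16704*(-21913) = -366034752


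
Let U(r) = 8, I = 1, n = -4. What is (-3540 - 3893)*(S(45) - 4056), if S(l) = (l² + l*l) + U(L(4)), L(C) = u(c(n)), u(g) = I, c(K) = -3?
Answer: -14866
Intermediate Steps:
u(g) = 1
L(C) = 1
S(l) = 8 + 2*l² (S(l) = (l² + l*l) + 8 = (l² + l²) + 8 = 2*l² + 8 = 8 + 2*l²)
(-3540 - 3893)*(S(45) - 4056) = (-3540 - 3893)*((8 + 2*45²) - 4056) = -7433*((8 + 2*2025) - 4056) = -7433*((8 + 4050) - 4056) = -7433*(4058 - 4056) = -7433*2 = -14866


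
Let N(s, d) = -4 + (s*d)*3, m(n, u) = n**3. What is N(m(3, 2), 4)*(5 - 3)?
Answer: 640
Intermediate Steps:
N(s, d) = -4 + 3*d*s (N(s, d) = -4 + (d*s)*3 = -4 + 3*d*s)
N(m(3, 2), 4)*(5 - 3) = (-4 + 3*4*3**3)*(5 - 3) = (-4 + 3*4*27)*2 = (-4 + 324)*2 = 320*2 = 640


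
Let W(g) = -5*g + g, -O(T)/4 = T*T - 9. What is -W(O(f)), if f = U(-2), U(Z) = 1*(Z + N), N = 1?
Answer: 128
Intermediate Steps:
U(Z) = 1 + Z (U(Z) = 1*(Z + 1) = 1*(1 + Z) = 1 + Z)
f = -1 (f = 1 - 2 = -1)
O(T) = 36 - 4*T² (O(T) = -4*(T*T - 9) = -4*(T² - 9) = -4*(-9 + T²) = 36 - 4*T²)
W(g) = -4*g
-W(O(f)) = -(-4)*(36 - 4*(-1)²) = -(-4)*(36 - 4*1) = -(-4)*(36 - 4) = -(-4)*32 = -1*(-128) = 128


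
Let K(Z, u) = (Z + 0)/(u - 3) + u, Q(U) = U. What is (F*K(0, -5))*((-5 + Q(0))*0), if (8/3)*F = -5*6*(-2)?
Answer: 0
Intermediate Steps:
F = 45/2 (F = 3*(-5*6*(-2))/8 = 3*(-30*(-2))/8 = (3/8)*60 = 45/2 ≈ 22.500)
K(Z, u) = u + Z/(-3 + u) (K(Z, u) = Z/(-3 + u) + u = u + Z/(-3 + u))
(F*K(0, -5))*((-5 + Q(0))*0) = (45*((0 + (-5)² - 3*(-5))/(-3 - 5))/2)*((-5 + 0)*0) = (45*((0 + 25 + 15)/(-8))/2)*(-5*0) = (45*(-⅛*40)/2)*0 = ((45/2)*(-5))*0 = -225/2*0 = 0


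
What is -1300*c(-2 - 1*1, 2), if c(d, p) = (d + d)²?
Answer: -46800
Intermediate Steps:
c(d, p) = 4*d² (c(d, p) = (2*d)² = 4*d²)
-1300*c(-2 - 1*1, 2) = -5200*(-2 - 1*1)² = -5200*(-2 - 1)² = -5200*(-3)² = -5200*9 = -1300*36 = -46800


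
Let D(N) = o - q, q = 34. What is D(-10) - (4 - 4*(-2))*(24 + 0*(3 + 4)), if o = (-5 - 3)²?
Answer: -258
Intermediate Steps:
o = 64 (o = (-8)² = 64)
D(N) = 30 (D(N) = 64 - 1*34 = 64 - 34 = 30)
D(-10) - (4 - 4*(-2))*(24 + 0*(3 + 4)) = 30 - (4 - 4*(-2))*(24 + 0*(3 + 4)) = 30 - (4 + 8)*(24 + 0*7) = 30 - 12*(24 + 0) = 30 - 12*24 = 30 - 1*288 = 30 - 288 = -258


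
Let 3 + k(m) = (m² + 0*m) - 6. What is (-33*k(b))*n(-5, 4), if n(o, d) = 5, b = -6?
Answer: -4455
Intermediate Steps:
k(m) = -9 + m² (k(m) = -3 + ((m² + 0*m) - 6) = -3 + ((m² + 0) - 6) = -3 + (m² - 6) = -3 + (-6 + m²) = -9 + m²)
(-33*k(b))*n(-5, 4) = -33*(-9 + (-6)²)*5 = -33*(-9 + 36)*5 = -33*27*5 = -891*5 = -4455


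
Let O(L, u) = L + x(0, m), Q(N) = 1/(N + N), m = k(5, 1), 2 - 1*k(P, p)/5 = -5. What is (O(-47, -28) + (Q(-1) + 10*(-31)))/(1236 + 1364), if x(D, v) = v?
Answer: -129/1040 ≈ -0.12404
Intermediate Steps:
k(P, p) = 35 (k(P, p) = 10 - 5*(-5) = 10 + 25 = 35)
m = 35
Q(N) = 1/(2*N)
O(L, u) = 35 + L (O(L, u) = L + 35 = 35 + L)
(O(-47, -28) + (Q(-1) + 10*(-31)))/(1236 + 1364) = ((35 - 47) + ((½)/(-1) + 10*(-31)))/(1236 + 1364) = (-12 + ((½)*(-1) - 310))/2600 = (-12 + (-½ - 310))*(1/2600) = (-12 - 621/2)*(1/2600) = -645/2*1/2600 = -129/1040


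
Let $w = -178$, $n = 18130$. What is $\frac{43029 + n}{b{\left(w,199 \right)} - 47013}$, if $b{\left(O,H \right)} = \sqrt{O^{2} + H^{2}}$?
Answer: $- \frac{2875268067}{2210150884} - \frac{61159 \sqrt{71285}}{2210150884} \approx -1.3083$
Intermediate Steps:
$b{\left(O,H \right)} = \sqrt{H^{2} + O^{2}}$
$\frac{43029 + n}{b{\left(w,199 \right)} - 47013} = \frac{43029 + 18130}{\sqrt{199^{2} + \left(-178\right)^{2}} - 47013} = \frac{61159}{\sqrt{39601 + 31684} - 47013} = \frac{61159}{\sqrt{71285} - 47013} = \frac{61159}{-47013 + \sqrt{71285}}$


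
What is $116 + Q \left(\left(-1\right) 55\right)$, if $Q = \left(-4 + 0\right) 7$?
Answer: $1656$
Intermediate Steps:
$Q = -28$ ($Q = \left(-4\right) 7 = -28$)
$116 + Q \left(\left(-1\right) 55\right) = 116 - 28 \left(\left(-1\right) 55\right) = 116 - -1540 = 116 + 1540 = 1656$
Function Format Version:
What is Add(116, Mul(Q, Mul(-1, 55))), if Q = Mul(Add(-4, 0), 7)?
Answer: 1656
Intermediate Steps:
Q = -28 (Q = Mul(-4, 7) = -28)
Add(116, Mul(Q, Mul(-1, 55))) = Add(116, Mul(-28, Mul(-1, 55))) = Add(116, Mul(-28, -55)) = Add(116, 1540) = 1656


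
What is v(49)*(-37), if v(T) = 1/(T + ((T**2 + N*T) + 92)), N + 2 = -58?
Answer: 37/398 ≈ 0.092965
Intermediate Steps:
N = -60 (N = -2 - 58 = -60)
v(T) = 1/(92 + T**2 - 59*T) (v(T) = 1/(T + ((T**2 - 60*T) + 92)) = 1/(T + (92 + T**2 - 60*T)) = 1/(92 + T**2 - 59*T))
v(49)*(-37) = -37/(92 + 49**2 - 59*49) = -37/(92 + 2401 - 2891) = -37/(-398) = -1/398*(-37) = 37/398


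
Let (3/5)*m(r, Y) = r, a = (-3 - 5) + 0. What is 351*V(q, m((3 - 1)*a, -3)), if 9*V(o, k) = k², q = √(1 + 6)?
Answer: 83200/3 ≈ 27733.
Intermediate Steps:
a = -8 (a = -8 + 0 = -8)
m(r, Y) = 5*r/3
q = √7 ≈ 2.6458
V(o, k) = k²/9
351*V(q, m((3 - 1)*a, -3)) = 351*((5*((3 - 1)*(-8))/3)²/9) = 351*((5*(2*(-8))/3)²/9) = 351*(((5/3)*(-16))²/9) = 351*((-80/3)²/9) = 351*((⅑)*(6400/9)) = 351*(6400/81) = 83200/3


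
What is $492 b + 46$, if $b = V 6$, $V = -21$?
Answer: $-61946$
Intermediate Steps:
$b = -126$ ($b = \left(-21\right) 6 = -126$)
$492 b + 46 = 492 \left(-126\right) + 46 = -61992 + 46 = -61946$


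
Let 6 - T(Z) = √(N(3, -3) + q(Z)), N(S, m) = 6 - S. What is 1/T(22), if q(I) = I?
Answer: 1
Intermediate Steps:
T(Z) = 6 - √(3 + Z) (T(Z) = 6 - √((6 - 1*3) + Z) = 6 - √((6 - 3) + Z) = 6 - √(3 + Z))
1/T(22) = 1/(6 - √(3 + 22)) = 1/(6 - √25) = 1/(6 - 1*5) = 1/(6 - 5) = 1/1 = 1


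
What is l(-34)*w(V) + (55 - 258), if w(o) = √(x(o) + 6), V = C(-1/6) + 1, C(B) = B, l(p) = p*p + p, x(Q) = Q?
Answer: -203 + 187*√246 ≈ 2730.0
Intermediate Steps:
l(p) = p + p² (l(p) = p² + p = p + p²)
V = ⅚ (V = -1/6 + 1 = -1*⅙ + 1 = -⅙ + 1 = ⅚ ≈ 0.83333)
w(o) = √(6 + o) (w(o) = √(o + 6) = √(6 + o))
l(-34)*w(V) + (55 - 258) = (-34*(1 - 34))*√(6 + ⅚) + (55 - 258) = (-34*(-33))*√(41/6) - 203 = 1122*(√246/6) - 203 = 187*√246 - 203 = -203 + 187*√246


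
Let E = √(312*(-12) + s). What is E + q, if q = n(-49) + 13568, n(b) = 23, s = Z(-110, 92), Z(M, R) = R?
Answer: 13591 + 2*I*√913 ≈ 13591.0 + 60.432*I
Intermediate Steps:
s = 92
E = 2*I*√913 (E = √(312*(-12) + 92) = √(-3744 + 92) = √(-3652) = 2*I*√913 ≈ 60.432*I)
q = 13591 (q = 23 + 13568 = 13591)
E + q = 2*I*√913 + 13591 = 13591 + 2*I*√913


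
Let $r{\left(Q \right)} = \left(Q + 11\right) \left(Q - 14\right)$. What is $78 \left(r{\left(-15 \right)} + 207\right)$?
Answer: $25194$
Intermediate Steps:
$r{\left(Q \right)} = \left(-14 + Q\right) \left(11 + Q\right)$ ($r{\left(Q \right)} = \left(11 + Q\right) \left(-14 + Q\right) = \left(-14 + Q\right) \left(11 + Q\right)$)
$78 \left(r{\left(-15 \right)} + 207\right) = 78 \left(\left(-154 + \left(-15\right)^{2} - -45\right) + 207\right) = 78 \left(\left(-154 + 225 + 45\right) + 207\right) = 78 \left(116 + 207\right) = 78 \cdot 323 = 25194$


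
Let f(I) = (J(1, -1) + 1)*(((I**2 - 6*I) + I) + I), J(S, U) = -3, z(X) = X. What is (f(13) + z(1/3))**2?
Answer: 491401/9 ≈ 54600.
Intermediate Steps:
f(I) = -2*I**2 + 8*I (f(I) = (-3 + 1)*(((I**2 - 6*I) + I) + I) = -2*((I**2 - 5*I) + I) = -2*(I**2 - 4*I) = -2*I**2 + 8*I)
(f(13) + z(1/3))**2 = (2*13*(4 - 1*13) + 1/3)**2 = (2*13*(4 - 13) + 1/3)**2 = (2*13*(-9) + 1/3)**2 = (-234 + 1/3)**2 = (-701/3)**2 = 491401/9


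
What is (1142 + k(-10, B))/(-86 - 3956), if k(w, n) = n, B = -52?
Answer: -545/2021 ≈ -0.26967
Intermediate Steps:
(1142 + k(-10, B))/(-86 - 3956) = (1142 - 52)/(-86 - 3956) = 1090/(-4042) = 1090*(-1/4042) = -545/2021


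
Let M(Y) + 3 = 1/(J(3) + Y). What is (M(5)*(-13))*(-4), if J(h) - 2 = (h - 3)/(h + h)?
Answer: -1040/7 ≈ -148.57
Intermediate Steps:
J(h) = 2 + (-3 + h)/(2*h) (J(h) = 2 + (h - 3)/(h + h) = 2 + (-3 + h)/((2*h)) = 2 + (-3 + h)*(1/(2*h)) = 2 + (-3 + h)/(2*h))
M(Y) = -3 + 1/(2 + Y) (M(Y) = -3 + 1/((½)*(-3 + 5*3)/3 + Y) = -3 + 1/((½)*(⅓)*(-3 + 15) + Y) = -3 + 1/((½)*(⅓)*12 + Y) = -3 + 1/(2 + Y))
(M(5)*(-13))*(-4) = (((-5 - 3*5)/(2 + 5))*(-13))*(-4) = (((-5 - 15)/7)*(-13))*(-4) = (((⅐)*(-20))*(-13))*(-4) = -20/7*(-13)*(-4) = (260/7)*(-4) = -1040/7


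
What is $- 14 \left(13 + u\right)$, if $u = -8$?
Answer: $-70$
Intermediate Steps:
$- 14 \left(13 + u\right) = - 14 \left(13 - 8\right) = \left(-14\right) 5 = -70$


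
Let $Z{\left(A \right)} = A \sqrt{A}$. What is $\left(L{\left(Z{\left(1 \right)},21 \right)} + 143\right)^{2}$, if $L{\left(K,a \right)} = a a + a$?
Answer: $366025$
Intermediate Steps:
$Z{\left(A \right)} = A^{\frac{3}{2}}$
$L{\left(K,a \right)} = a + a^{2}$ ($L{\left(K,a \right)} = a^{2} + a = a + a^{2}$)
$\left(L{\left(Z{\left(1 \right)},21 \right)} + 143\right)^{2} = \left(21 \left(1 + 21\right) + 143\right)^{2} = \left(21 \cdot 22 + 143\right)^{2} = \left(462 + 143\right)^{2} = 605^{2} = 366025$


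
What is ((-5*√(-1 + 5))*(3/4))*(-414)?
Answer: 3105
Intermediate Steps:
((-5*√(-1 + 5))*(3/4))*(-414) = ((-5*√4)*(3*(¼)))*(-414) = (-5*2*(¾))*(-414) = -10*¾*(-414) = -15/2*(-414) = 3105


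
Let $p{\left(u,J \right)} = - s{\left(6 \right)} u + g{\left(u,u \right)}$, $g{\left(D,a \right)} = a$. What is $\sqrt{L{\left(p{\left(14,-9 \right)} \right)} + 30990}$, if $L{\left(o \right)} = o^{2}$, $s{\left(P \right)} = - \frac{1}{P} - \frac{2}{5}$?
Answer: $\frac{\sqrt{7080991}}{15} \approx 177.4$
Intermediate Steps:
$s{\left(P \right)} = - \frac{2}{5} - \frac{1}{P}$ ($s{\left(P \right)} = - \frac{1}{P} - \frac{2}{5} = - \frac{2}{5} - \frac{1}{P}$)
$p{\left(u,J \right)} = \frac{47 u}{30}$ ($p{\left(u,J \right)} = - (- \frac{2}{5} - \frac{1}{6}) u + u = \left(-1\right) \left(- \frac{17}{30}\right) u + u = \frac{17 u}{30} + u = \frac{47 u}{30}$)
$\sqrt{L{\left(p{\left(14,-9 \right)} \right)} + 30990} = \sqrt{\left(\frac{47}{30} \cdot 14\right)^{2} + 30990} = \sqrt{\left(\frac{329}{15}\right)^{2} + 30990} = \sqrt{\frac{108241}{225} + 30990} = \sqrt{\frac{7080991}{225}} = \frac{\sqrt{7080991}}{15}$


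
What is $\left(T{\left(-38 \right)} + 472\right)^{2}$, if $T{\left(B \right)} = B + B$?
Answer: $156816$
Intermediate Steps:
$T{\left(B \right)} = 2 B$
$\left(T{\left(-38 \right)} + 472\right)^{2} = \left(2 \left(-38\right) + 472\right)^{2} = \left(-76 + 472\right)^{2} = 396^{2} = 156816$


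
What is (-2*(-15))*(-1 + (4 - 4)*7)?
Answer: -30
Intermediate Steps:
(-2*(-15))*(-1 + (4 - 4)*7) = 30*(-1 + 0*7) = 30*(-1 + 0) = 30*(-1) = -30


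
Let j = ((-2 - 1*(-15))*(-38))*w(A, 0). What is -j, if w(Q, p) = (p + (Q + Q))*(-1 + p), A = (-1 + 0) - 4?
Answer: 4940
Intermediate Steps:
A = -5 (A = -1 - 4 = -5)
w(Q, p) = (-1 + p)*(p + 2*Q) (w(Q, p) = (p + 2*Q)*(-1 + p) = (-1 + p)*(p + 2*Q))
j = -4940 (j = ((-2 - 1*(-15))*(-38))*(0² - 1*0 - 2*(-5) + 2*(-5)*0) = ((-2 + 15)*(-38))*(0 + 0 + 10 + 0) = (13*(-38))*10 = -494*10 = -4940)
-j = -1*(-4940) = 4940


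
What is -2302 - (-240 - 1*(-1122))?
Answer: -3184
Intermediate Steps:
-2302 - (-240 - 1*(-1122)) = -2302 - (-240 + 1122) = -2302 - 1*882 = -2302 - 882 = -3184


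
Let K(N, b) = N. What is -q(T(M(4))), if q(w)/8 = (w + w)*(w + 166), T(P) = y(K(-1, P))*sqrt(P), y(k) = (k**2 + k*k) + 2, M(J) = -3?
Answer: 768 - 10624*I*sqrt(3) ≈ 768.0 - 18401.0*I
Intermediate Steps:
y(k) = 2 + 2*k**2 (y(k) = (k**2 + k**2) + 2 = 2*k**2 + 2 = 2 + 2*k**2)
T(P) = 4*sqrt(P) (T(P) = (2 + 2*(-1)**2)*sqrt(P) = (2 + 2*1)*sqrt(P) = (2 + 2)*sqrt(P) = 4*sqrt(P))
q(w) = 16*w*(166 + w) (q(w) = 8*((w + w)*(w + 166)) = 8*((2*w)*(166 + w)) = 8*(2*w*(166 + w)) = 16*w*(166 + w))
-q(T(M(4))) = -16*4*sqrt(-3)*(166 + 4*sqrt(-3)) = -16*4*(I*sqrt(3))*(166 + 4*(I*sqrt(3))) = -16*4*I*sqrt(3)*(166 + 4*I*sqrt(3)) = -64*I*sqrt(3)*(166 + 4*I*sqrt(3))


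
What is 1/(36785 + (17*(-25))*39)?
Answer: 1/20210 ≈ 4.9480e-5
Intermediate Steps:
1/(36785 + (17*(-25))*39) = 1/(36785 - 425*39) = 1/(36785 - 16575) = 1/20210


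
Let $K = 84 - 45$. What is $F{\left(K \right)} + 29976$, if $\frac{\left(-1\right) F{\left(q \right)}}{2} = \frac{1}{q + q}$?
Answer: $\frac{1169063}{39} \approx 29976.0$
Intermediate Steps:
$K = 39$
$F{\left(q \right)} = - \frac{1}{q}$ ($F{\left(q \right)} = - \frac{2}{q + q} = - \frac{2}{2 q} = - 2 \frac{1}{2 q} = - \frac{1}{q}$)
$F{\left(K \right)} + 29976 = - \frac{1}{39} + 29976 = \frac{1169063}{39}$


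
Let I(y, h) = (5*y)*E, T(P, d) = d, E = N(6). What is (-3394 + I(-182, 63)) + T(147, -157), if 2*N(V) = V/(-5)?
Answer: -3005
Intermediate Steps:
N(V) = -V/10 (N(V) = (V/(-5))/2 = (V*(-1/5))/2 = (-V/5)/2 = -V/10)
E = -3/5 (E = -1/10*6 = -3/5 ≈ -0.60000)
I(y, h) = -3*y (I(y, h) = (5*y)*(-3/5) = -3*y)
(-3394 + I(-182, 63)) + T(147, -157) = (-3394 - 3*(-182)) - 157 = (-3394 + 546) - 157 = -2848 - 157 = -3005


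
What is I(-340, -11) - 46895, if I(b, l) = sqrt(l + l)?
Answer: -46895 + I*sqrt(22) ≈ -46895.0 + 4.6904*I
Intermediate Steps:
I(b, l) = sqrt(2)*sqrt(l) (I(b, l) = sqrt(2*l) = sqrt(2)*sqrt(l))
I(-340, -11) - 46895 = sqrt(2)*sqrt(-11) - 46895 = sqrt(2)*(I*sqrt(11)) - 46895 = I*sqrt(22) - 46895 = -46895 + I*sqrt(22)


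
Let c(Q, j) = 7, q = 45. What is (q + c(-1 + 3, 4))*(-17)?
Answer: -884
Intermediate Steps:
(q + c(-1 + 3, 4))*(-17) = (45 + 7)*(-17) = 52*(-17) = -884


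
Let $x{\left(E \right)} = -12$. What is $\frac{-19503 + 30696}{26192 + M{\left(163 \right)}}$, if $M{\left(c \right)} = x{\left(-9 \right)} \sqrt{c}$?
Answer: $\frac{18322941}{42874837} + \frac{33579 \sqrt{163}}{171499348} \approx 0.42986$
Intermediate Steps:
$M{\left(c \right)} = - 12 \sqrt{c}$
$\frac{-19503 + 30696}{26192 + M{\left(163 \right)}} = \frac{-19503 + 30696}{26192 - 12 \sqrt{163}} = \frac{11193}{26192 - 12 \sqrt{163}}$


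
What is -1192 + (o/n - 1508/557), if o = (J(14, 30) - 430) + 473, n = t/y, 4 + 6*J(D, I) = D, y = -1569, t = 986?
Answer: -347585673/274601 ≈ -1265.8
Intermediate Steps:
J(D, I) = -⅔ + D/6
n = -986/1569 (n = 986/(-1569) = 986*(-1/1569) = -986/1569 ≈ -0.62843)
o = 134/3 (o = ((-⅔ + (⅙)*14) - 430) + 473 = ((-⅔ + 7/3) - 430) + 473 = (5/3 - 430) + 473 = -1285/3 + 473 = 134/3 ≈ 44.667)
-1192 + (o/n - 1508/557) = -1192 + (134/(3*(-986/1569)) - 1508/557) = -1192 + ((134/3)*(-1569/986) - 1508*1/557) = -1192 + (-35041/493 - 1508/557) = -1192 - 20261281/274601 = -347585673/274601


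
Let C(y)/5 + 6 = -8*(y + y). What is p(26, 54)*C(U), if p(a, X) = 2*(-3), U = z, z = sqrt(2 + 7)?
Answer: 1620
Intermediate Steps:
z = 3 (z = sqrt(9) = 3)
U = 3
C(y) = -30 - 80*y (C(y) = -30 + 5*(-8*(y + y)) = -30 + 5*(-16*y) = -30 - 80*y)
p(a, X) = -6
p(26, 54)*C(U) = -6*(-30 - 80*3) = -6*(-30 - 240) = -6*(-270) = 1620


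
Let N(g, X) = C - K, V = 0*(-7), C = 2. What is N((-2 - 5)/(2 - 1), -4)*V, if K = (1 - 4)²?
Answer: 0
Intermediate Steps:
K = 9 (K = (-3)² = 9)
V = 0
N(g, X) = -7 (N(g, X) = 2 - 1*9 = 2 - 9 = -7)
N((-2 - 5)/(2 - 1), -4)*V = -7*0 = 0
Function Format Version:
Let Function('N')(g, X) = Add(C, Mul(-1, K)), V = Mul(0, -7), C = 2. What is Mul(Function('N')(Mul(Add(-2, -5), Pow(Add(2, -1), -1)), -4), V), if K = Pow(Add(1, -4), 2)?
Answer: 0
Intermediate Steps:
K = 9 (K = Pow(-3, 2) = 9)
V = 0
Function('N')(g, X) = -7 (Function('N')(g, X) = Add(2, Mul(-1, 9)) = Add(2, -9) = -7)
Mul(Function('N')(Mul(Add(-2, -5), Pow(Add(2, -1), -1)), -4), V) = Mul(-7, 0) = 0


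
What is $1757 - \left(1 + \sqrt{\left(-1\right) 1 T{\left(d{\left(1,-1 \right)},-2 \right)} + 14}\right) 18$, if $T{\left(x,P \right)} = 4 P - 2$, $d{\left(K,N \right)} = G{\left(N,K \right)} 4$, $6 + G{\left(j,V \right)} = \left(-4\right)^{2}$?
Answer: $1739 - 36 \sqrt{6} \approx 1650.8$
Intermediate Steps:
$G{\left(j,V \right)} = 10$ ($G{\left(j,V \right)} = -6 + \left(-4\right)^{2} = -6 + 16 = 10$)
$d{\left(K,N \right)} = 40$ ($d{\left(K,N \right)} = 10 \cdot 4 = 40$)
$T{\left(x,P \right)} = -2 + 4 P$
$1757 - \left(1 + \sqrt{\left(-1\right) 1 T{\left(d{\left(1,-1 \right)},-2 \right)} + 14}\right) 18 = 1757 - \left(1 + \sqrt{\left(-1\right) 1 \left(-2 + 4 \left(-2\right)\right) + 14}\right) 18 = 1757 - \left(1 + \sqrt{- (-2 - 8) + 14}\right) 18 = 1757 - \left(1 + \sqrt{\left(-1\right) \left(-10\right) + 14}\right) 18 = 1757 - \left(1 + \sqrt{10 + 14}\right) 18 = 1757 - \left(1 + \sqrt{24}\right) 18 = 1757 - \left(1 + 2 \sqrt{6}\right) 18 = 1757 - \left(18 + 36 \sqrt{6}\right) = 1739 - 36 \sqrt{6}$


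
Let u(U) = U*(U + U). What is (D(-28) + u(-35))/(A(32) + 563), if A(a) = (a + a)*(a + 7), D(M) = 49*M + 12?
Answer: 1090/3059 ≈ 0.35633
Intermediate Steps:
D(M) = 12 + 49*M
A(a) = 2*a*(7 + a) (A(a) = (2*a)*(7 + a) = 2*a*(7 + a))
u(U) = 2*U² (u(U) = U*(2*U) = 2*U²)
(D(-28) + u(-35))/(A(32) + 563) = ((12 + 49*(-28)) + 2*(-35)²)/(2*32*(7 + 32) + 563) = ((12 - 1372) + 2*1225)/(2*32*39 + 563) = (-1360 + 2450)/(2496 + 563) = 1090/3059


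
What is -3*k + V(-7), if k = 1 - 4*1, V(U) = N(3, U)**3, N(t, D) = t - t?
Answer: 9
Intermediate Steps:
N(t, D) = 0
V(U) = 0 (V(U) = 0**3 = 0)
k = -3 (k = 1 - 4 = -3)
-3*k + V(-7) = -3*(-3) + 0 = 9 + 0 = 9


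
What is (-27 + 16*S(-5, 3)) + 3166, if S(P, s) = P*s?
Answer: 2899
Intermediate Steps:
(-27 + 16*S(-5, 3)) + 3166 = (-27 + 16*(-5*3)) + 3166 = (-27 + 16*(-15)) + 3166 = (-27 - 240) + 3166 = -267 + 3166 = 2899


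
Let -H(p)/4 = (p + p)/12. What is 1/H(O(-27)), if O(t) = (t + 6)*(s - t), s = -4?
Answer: 1/322 ≈ 0.0031056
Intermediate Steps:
O(t) = (-4 - t)*(6 + t) (O(t) = (t + 6)*(-4 - t) = (6 + t)*(-4 - t) = (-4 - t)*(6 + t))
H(p) = -2*p/3 (H(p) = -4*(p + p)/12 = -4*2*p/12 = -2*p/3)
1/H(O(-27)) = 1/(-2*(-24 - 1*(-27)² - 10*(-27))/3) = 1/(-2*(-24 - 1*729 + 270)/3) = 1/(-2*(-24 - 729 + 270)/3) = 1/(-⅔*(-483)) = 1/322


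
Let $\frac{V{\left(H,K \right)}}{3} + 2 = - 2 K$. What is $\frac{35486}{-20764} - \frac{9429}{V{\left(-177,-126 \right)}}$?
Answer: $- \frac{9266594}{648875} \approx -14.281$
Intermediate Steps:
$V{\left(H,K \right)} = -6 - 6 K$ ($V{\left(H,K \right)} = -6 + 3 \left(- 2 K\right) = -6 - 6 K$)
$\frac{35486}{-20764} - \frac{9429}{V{\left(-177,-126 \right)}} = \frac{35486}{-20764} - \frac{9429}{-6 - -756} = 35486 \left(- \frac{1}{20764}\right) - \frac{9429}{-6 + 756} = - \frac{17743}{10382} - \frac{9429}{750} = - \frac{17743}{10382} - \frac{3143}{250} = - \frac{9266594}{648875}$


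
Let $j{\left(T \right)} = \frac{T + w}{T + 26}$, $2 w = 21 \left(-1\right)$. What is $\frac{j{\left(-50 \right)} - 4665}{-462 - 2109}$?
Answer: $\frac{223799}{123408} \approx 1.8135$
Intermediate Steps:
$w = - \frac{21}{2}$ ($w = \frac{21 \left(-1\right)}{2} = \frac{1}{2} \left(-21\right) = - \frac{21}{2} \approx -10.5$)
$j{\left(T \right)} = \frac{- \frac{21}{2} + T}{26 + T}$ ($j{\left(T \right)} = \frac{T - \frac{21}{2}}{T + 26} = \frac{- \frac{21}{2} + T}{26 + T}$)
$\frac{j{\left(-50 \right)} - 4665}{-462 - 2109} = \frac{\frac{- \frac{21}{2} - 50}{26 - 50} - 4665}{-462 - 2109} = \frac{\frac{1}{-24} \left(- \frac{121}{2}\right) - 4665}{-462 - 2109} = \frac{\left(- \frac{1}{24}\right) \left(- \frac{121}{2}\right) - 4665}{-2571} = \left(\frac{121}{48} - 4665\right) \left(- \frac{1}{2571}\right) = \left(- \frac{223799}{48}\right) \left(- \frac{1}{2571}\right) = \frac{223799}{123408}$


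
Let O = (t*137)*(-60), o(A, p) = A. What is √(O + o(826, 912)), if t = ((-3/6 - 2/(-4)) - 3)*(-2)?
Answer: I*√48494 ≈ 220.21*I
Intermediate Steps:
t = 6 (t = ((-3*⅙ - 2*(-¼)) - 3)*(-2) = ((-½ + ½) - 3)*(-2) = (0 - 3)*(-2) = -3*(-2) = 6)
O = -49320 (O = (6*137)*(-60) = 822*(-60) = -49320)
√(O + o(826, 912)) = √(-49320 + 826) = √(-48494) = I*√48494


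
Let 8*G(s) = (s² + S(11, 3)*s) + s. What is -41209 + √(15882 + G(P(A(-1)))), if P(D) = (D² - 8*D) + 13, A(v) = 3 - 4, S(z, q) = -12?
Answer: -41209 + √63649/2 ≈ -41083.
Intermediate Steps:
A(v) = -1
P(D) = 13 + D² - 8*D
G(s) = -11*s/8 + s²/8 (G(s) = ((s² - 12*s) + s)/8 = (s² - 11*s)/8 = -11*s/8 + s²/8)
-41209 + √(15882 + G(P(A(-1)))) = -41209 + √(15882 + (13 + (-1)² - 8*(-1))*(-11 + (13 + (-1)² - 8*(-1)))/8) = -41209 + √(15882 + (13 + 1 + 8)*(-11 + (13 + 1 + 8))/8) = -41209 + √(15882 + (⅛)*22*(-11 + 22)) = -41209 + √(15882 + (⅛)*22*11) = -41209 + √(15882 + 121/4) = -41209 + √(63649/4) = -41209 + √63649/2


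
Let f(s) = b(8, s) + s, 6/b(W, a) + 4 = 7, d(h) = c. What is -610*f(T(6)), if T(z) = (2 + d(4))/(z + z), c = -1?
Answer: -7625/6 ≈ -1270.8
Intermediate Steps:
d(h) = -1
b(W, a) = 2 (b(W, a) = 6/(-4 + 7) = 6/3 = 6*(⅓) = 2)
T(z) = 1/(2*z) (T(z) = (2 - 1)/(z + z) = 1/(2*z))
f(s) = 2 + s
-610*f(T(6)) = -610*(2 + (½)/6) = -610*(2 + (½)*(⅙)) = -610*(2 + 1/12) = -610*25/12 = -7625/6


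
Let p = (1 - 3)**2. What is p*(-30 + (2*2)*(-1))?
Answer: -136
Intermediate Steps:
p = 4 (p = (-2)**2 = 4)
p*(-30 + (2*2)*(-1)) = 4*(-30 + (2*2)*(-1)) = 4*(-30 + 4*(-1)) = 4*(-30 - 4) = 4*(-34) = -136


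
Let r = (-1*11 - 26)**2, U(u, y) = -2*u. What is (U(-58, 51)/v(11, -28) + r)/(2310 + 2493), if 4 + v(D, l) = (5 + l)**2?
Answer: 718841/2521575 ≈ 0.28508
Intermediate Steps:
v(D, l) = -4 + (5 + l)**2
r = 1369 (r = (-11 - 26)**2 = (-37)**2 = 1369)
(U(-58, 51)/v(11, -28) + r)/(2310 + 2493) = ((-2*(-58))/(-4 + (5 - 28)**2) + 1369)/(2310 + 2493) = (116/(-4 + (-23)**2) + 1369)/4803 = (116/(-4 + 529) + 1369)*(1/4803) = (116/525 + 1369)*(1/4803) = (718841/525)*(1/4803) = 718841/2521575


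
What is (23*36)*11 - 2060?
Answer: 7048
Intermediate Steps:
(23*36)*11 - 2060 = 828*11 - 2060 = 9108 - 2060 = 7048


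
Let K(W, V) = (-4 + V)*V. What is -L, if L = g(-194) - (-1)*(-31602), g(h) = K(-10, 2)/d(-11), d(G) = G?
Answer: 347618/11 ≈ 31602.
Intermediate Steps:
K(W, V) = V*(-4 + V)
g(h) = 4/11 (g(h) = (2*(-4 + 2))/(-11) = (2*(-2))*(-1/11) = -4*(-1/11) = 4/11)
L = -347618/11 (L = 4/11 - (-1)*(-31602) = 4/11 - 1*31602 = 4/11 - 31602 = -347618/11 ≈ -31602.)
-L = -1*(-347618/11) = 347618/11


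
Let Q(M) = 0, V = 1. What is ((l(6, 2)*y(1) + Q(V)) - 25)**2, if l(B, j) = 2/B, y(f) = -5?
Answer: 6400/9 ≈ 711.11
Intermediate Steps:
((l(6, 2)*y(1) + Q(V)) - 25)**2 = (((2/6)*(-5) + 0) - 25)**2 = (((2*(1/6))*(-5) + 0) - 25)**2 = (((1/3)*(-5) + 0) - 25)**2 = ((-5/3 + 0) - 25)**2 = (-5/3 - 25)**2 = (-80/3)**2 = 6400/9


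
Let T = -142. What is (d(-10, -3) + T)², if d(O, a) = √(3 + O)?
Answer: (142 - I*√7)² ≈ 20157.0 - 751.39*I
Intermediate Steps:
(d(-10, -3) + T)² = (√(3 - 10) - 142)² = (√(-7) - 142)² = (I*√7 - 142)² = (-142 + I*√7)²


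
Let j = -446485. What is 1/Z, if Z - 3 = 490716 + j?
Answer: 1/44234 ≈ 2.2607e-5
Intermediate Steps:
Z = 44234 (Z = 3 + (490716 - 446485) = 3 + 44231 = 44234)
1/Z = 1/44234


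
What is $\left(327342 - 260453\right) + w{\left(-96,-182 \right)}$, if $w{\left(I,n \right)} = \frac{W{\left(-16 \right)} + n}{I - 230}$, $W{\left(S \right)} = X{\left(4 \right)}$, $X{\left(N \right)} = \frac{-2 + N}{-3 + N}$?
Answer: $\frac{10902997}{163} \approx 66890.0$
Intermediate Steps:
$X{\left(N \right)} = \frac{-2 + N}{-3 + N}$
$W{\left(S \right)} = 2$ ($W{\left(S \right)} = \frac{-2 + 4}{-3 + 4} = 1^{-1} \cdot 2 = 1 \cdot 2 = 2$)
$w{\left(I,n \right)} = \frac{2 + n}{-230 + I}$ ($w{\left(I,n \right)} = \frac{2 + n}{I - 230} = \frac{2 + n}{-230 + I}$)
$\left(327342 - 260453\right) + w{\left(-96,-182 \right)} = \left(327342 - 260453\right) + \frac{2 - 182}{-230 - 96} = 66889 + \frac{1}{-326} \left(-180\right) = 66889 - - \frac{90}{163} = 66889 + \frac{90}{163} = \frac{10902997}{163}$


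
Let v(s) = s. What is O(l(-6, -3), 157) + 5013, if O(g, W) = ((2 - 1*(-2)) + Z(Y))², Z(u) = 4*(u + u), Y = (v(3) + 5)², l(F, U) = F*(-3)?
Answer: 271269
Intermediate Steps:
l(F, U) = -3*F
Y = 64 (Y = (3 + 5)² = 8² = 64)
Z(u) = 8*u (Z(u) = 4*(2*u) = 8*u)
O(g, W) = 266256 (O(g, W) = ((2 - 1*(-2)) + 8*64)² = ((2 + 2) + 512)² = (4 + 512)² = 516² = 266256)
O(l(-6, -3), 157) + 5013 = 266256 + 5013 = 271269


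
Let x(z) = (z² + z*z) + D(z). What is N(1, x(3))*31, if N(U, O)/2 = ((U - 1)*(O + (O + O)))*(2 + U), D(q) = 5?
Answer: 0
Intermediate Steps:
x(z) = 5 + 2*z² (x(z) = (z² + z*z) + 5 = (z² + z²) + 5 = 2*z² + 5 = 5 + 2*z²)
N(U, O) = 6*O*(-1 + U)*(2 + U) (N(U, O) = 2*(((U - 1)*(O + (O + O)))*(2 + U)) = 2*(((-1 + U)*(O + 2*O))*(2 + U)) = 2*(((-1 + U)*(3*O))*(2 + U)) = 2*((3*O*(-1 + U))*(2 + U)) = 2*(3*O*(-1 + U)*(2 + U)) = 6*O*(-1 + U)*(2 + U))
N(1, x(3))*31 = (6*(5 + 2*3²)*(-2 + 1 + 1²))*31 = (6*(5 + 2*9)*(-2 + 1 + 1))*31 = (6*(5 + 18)*0)*31 = (6*23*0)*31 = 0*31 = 0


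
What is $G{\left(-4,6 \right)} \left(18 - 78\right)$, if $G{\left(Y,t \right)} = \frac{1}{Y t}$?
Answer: $\frac{5}{2} \approx 2.5$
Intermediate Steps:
$G{\left(Y,t \right)} = \frac{1}{Y t}$
$G{\left(-4,6 \right)} \left(18 - 78\right) = \frac{1}{\left(-4\right) 6} \left(18 - 78\right) = \left(- \frac{1}{4}\right) \frac{1}{6} \left(-60\right) = \left(- \frac{1}{24}\right) \left(-60\right) = \frac{5}{2}$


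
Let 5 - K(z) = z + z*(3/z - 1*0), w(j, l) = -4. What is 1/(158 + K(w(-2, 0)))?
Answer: 1/164 ≈ 0.0060976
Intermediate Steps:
K(z) = 2 - z (K(z) = 5 - (z + z*(3/z - 1*0)) = 5 - (z + z*(3/z + 0)) = 5 - (z + z*(3/z)) = 5 - (z + 3) = 5 - (3 + z) = 5 + (-3 - z) = 2 - z)
1/(158 + K(w(-2, 0))) = 1/(158 + (2 - 1*(-4))) = 1/(158 + (2 + 4)) = 1/(158 + 6) = 1/164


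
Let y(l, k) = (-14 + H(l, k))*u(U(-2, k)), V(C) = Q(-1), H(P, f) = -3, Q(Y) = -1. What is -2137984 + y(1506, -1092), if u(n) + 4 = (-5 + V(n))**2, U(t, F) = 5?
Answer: -2138528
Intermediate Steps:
V(C) = -1
u(n) = 32 (u(n) = -4 + (-5 - 1)**2 = -4 + (-6)**2 = -4 + 36 = 32)
y(l, k) = -544 (y(l, k) = (-14 - 3)*32 = -17*32 = -544)
-2137984 + y(1506, -1092) = -2137984 - 544 = -2138528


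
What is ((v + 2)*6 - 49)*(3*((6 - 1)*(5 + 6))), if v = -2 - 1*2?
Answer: -10065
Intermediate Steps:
v = -4 (v = -2 - 2 = -4)
((v + 2)*6 - 49)*(3*((6 - 1)*(5 + 6))) = ((-4 + 2)*6 - 49)*(3*((6 - 1)*(5 + 6))) = (-2*6 - 49)*(3*(5*11)) = (-12 - 49)*(3*55) = -61*165 = -10065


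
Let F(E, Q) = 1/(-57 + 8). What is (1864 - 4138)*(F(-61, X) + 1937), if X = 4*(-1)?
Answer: -215829888/49 ≈ -4.4047e+6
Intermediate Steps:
X = -4
F(E, Q) = -1/49 (F(E, Q) = 1/(-49) = -1/49)
(1864 - 4138)*(F(-61, X) + 1937) = (1864 - 4138)*(-1/49 + 1937) = -2274*94912/49 = -215829888/49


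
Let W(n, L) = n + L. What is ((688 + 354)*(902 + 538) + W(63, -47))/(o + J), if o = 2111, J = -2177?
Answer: -750248/33 ≈ -22735.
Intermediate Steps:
W(n, L) = L + n
((688 + 354)*(902 + 538) + W(63, -47))/(o + J) = ((688 + 354)*(902 + 538) + (-47 + 63))/(2111 - 2177) = (1042*1440 + 16)/(-66) = (1500480 + 16)*(-1/66) = 1500496*(-1/66) = -750248/33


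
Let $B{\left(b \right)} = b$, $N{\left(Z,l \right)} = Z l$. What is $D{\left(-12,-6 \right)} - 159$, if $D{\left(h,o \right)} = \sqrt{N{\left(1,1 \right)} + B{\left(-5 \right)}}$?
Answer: $-159 + 2 i \approx -159.0 + 2.0 i$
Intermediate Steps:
$D{\left(h,o \right)} = 2 i$ ($D{\left(h,o \right)} = \sqrt{1 \cdot 1 - 5} = \sqrt{1 - 5} = \sqrt{-4} = 2 i$)
$D{\left(-12,-6 \right)} - 159 = 2 i - 159 = -159 + 2 i$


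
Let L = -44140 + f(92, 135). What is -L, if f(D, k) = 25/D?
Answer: 4060855/92 ≈ 44140.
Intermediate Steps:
L = -4060855/92 (L = -44140 + 25/92 = -4060855/92 ≈ -44140.)
-L = -1*(-4060855/92) = 4060855/92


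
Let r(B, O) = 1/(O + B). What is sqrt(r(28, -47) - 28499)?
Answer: I*sqrt(10288158)/19 ≈ 168.82*I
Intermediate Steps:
r(B, O) = 1/(B + O)
sqrt(r(28, -47) - 28499) = sqrt(1/(28 - 47) - 28499) = sqrt(1/(-19) - 28499) = sqrt(-1/19 - 28499) = sqrt(-541482/19) = I*sqrt(10288158)/19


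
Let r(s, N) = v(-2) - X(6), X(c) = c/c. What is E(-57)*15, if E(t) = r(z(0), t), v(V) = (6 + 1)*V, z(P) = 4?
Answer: -225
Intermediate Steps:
X(c) = 1
v(V) = 7*V
r(s, N) = -15 (r(s, N) = 7*(-2) - 1*1 = -14 - 1 = -15)
E(t) = -15
E(-57)*15 = -15*15 = -225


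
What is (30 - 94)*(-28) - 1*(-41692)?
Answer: 43484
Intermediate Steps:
(30 - 94)*(-28) - 1*(-41692) = -64*(-28) + 41692 = 1792 + 41692 = 43484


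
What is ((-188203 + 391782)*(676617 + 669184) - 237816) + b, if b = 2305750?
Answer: 273978889713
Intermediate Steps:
((-188203 + 391782)*(676617 + 669184) - 237816) + b = ((-188203 + 391782)*(676617 + 669184) - 237816) + 2305750 = (203579*1345801 - 237816) + 2305750 = (273976821779 - 237816) + 2305750 = 273976583963 + 2305750 = 273978889713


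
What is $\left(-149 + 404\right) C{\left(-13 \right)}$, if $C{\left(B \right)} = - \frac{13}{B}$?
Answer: $255$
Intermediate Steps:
$\left(-149 + 404\right) C{\left(-13 \right)} = \left(-149 + 404\right) \left(- \frac{13}{-13}\right) = 255 \left(\left(-13\right) \left(- \frac{1}{13}\right)\right) = 255 \cdot 1 = 255$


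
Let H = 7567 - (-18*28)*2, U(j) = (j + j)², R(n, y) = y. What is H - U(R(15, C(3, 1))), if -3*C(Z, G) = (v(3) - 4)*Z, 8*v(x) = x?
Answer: 136359/16 ≈ 8522.4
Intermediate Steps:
v(x) = x/8
C(Z, G) = 29*Z/24 (C(Z, G) = -((⅛)*3 - 4)*Z/3 = -(3/8 - 4)*Z/3 = -(-29)*Z/24 = 29*Z/24)
U(j) = 4*j² (U(j) = (2*j)² = 4*j²)
H = 8575 (H = 7567 - (-504)*2 = 7567 - 1*(-1008) = 7567 + 1008 = 8575)
H - U(R(15, C(3, 1))) = 8575 - 4*((29/24)*3)² = 8575 - 4*(29/8)² = 8575 - 4*841/64 = 8575 - 1*841/16 = 8575 - 841/16 = 136359/16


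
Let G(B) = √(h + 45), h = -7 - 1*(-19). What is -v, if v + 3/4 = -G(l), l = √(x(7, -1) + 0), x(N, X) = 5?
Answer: ¾ + √57 ≈ 8.2998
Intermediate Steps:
h = 12 (h = -7 + 19 = 12)
l = √5 (l = √(5 + 0) = √5 ≈ 2.2361)
G(B) = √57 (G(B) = √(12 + 45) = √57)
v = -¾ - √57 ≈ -8.2998
-v = -(-¾ - √57) = ¾ + √57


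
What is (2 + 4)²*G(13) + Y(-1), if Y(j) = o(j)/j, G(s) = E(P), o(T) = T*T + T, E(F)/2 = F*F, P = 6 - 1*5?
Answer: 72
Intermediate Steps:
P = 1 (P = 6 - 5 = 1)
E(F) = 2*F² (E(F) = 2*(F*F) = 2*F²)
o(T) = T + T² (o(T) = T² + T = T + T²)
G(s) = 2 (G(s) = 2*1² = 2*1 = 2)
Y(j) = 1 + j (Y(j) = (j*(1 + j))/j = 1 + j)
(2 + 4)²*G(13) + Y(-1) = (2 + 4)²*2 + (1 - 1) = 6²*2 + 0 = 36*2 + 0 = 72 + 0 = 72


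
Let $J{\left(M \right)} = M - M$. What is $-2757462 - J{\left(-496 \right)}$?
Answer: $-2757462$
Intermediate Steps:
$J{\left(M \right)} = 0$
$-2757462 - J{\left(-496 \right)} = -2757462 - 0 = -2757462 + 0 = -2757462$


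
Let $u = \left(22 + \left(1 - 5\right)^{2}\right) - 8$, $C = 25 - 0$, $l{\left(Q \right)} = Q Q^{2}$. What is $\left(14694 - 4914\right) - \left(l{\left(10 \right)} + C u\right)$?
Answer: $8030$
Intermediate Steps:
$l{\left(Q \right)} = Q^{3}$
$C = 25$ ($C = 25 + 0 = 25$)
$u = 30$ ($u = \left(22 + \left(-4\right)^{2}\right) - 8 = \left(22 + 16\right) - 8 = 38 - 8 = 30$)
$\left(14694 - 4914\right) - \left(l{\left(10 \right)} + C u\right) = \left(14694 - 4914\right) - \left(10^{3} + 25 \cdot 30\right) = 9780 - \left(1000 + 750\right) = 9780 - 1750 = 8030$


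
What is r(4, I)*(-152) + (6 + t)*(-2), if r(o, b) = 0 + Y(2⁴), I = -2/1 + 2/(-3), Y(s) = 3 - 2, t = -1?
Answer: -162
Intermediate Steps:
Y(s) = 1
I = -8/3 (I = -2*1 + 2*(-⅓) = -2 - ⅔ = -8/3 ≈ -2.6667)
r(o, b) = 1 (r(o, b) = 0 + 1 = 1)
r(4, I)*(-152) + (6 + t)*(-2) = 1*(-152) + (6 - 1)*(-2) = -152 + 5*(-2) = -152 - 10 = -162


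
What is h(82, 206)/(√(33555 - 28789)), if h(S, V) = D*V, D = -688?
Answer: -70864*√4766/2383 ≈ -2053.0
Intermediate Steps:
h(S, V) = -688*V
h(82, 206)/(√(33555 - 28789)) = (-688*206)/(√(33555 - 28789)) = -141728*√4766/4766 = -70864*√4766/2383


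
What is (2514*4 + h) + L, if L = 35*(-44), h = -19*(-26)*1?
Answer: 9010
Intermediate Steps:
h = 494 (h = 494*1 = 494)
L = -1540
(2514*4 + h) + L = (2514*4 + 494) - 1540 = (10056 + 494) - 1540 = 10550 - 1540 = 9010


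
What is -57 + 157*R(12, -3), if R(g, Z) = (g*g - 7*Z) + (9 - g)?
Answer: 25377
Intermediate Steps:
R(g, Z) = 9 + g² - g - 7*Z (R(g, Z) = (g² - 7*Z) + (9 - g) = 9 + g² - g - 7*Z)
-57 + 157*R(12, -3) = -57 + 157*(9 + 12² - 1*12 - 7*(-3)) = -57 + 157*(9 + 144 - 12 + 21) = -57 + 157*162 = -57 + 25434 = 25377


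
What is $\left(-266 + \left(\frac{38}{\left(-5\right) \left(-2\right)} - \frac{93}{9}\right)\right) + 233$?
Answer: $- \frac{593}{15} \approx -39.533$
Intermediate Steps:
$\left(-266 + \left(\frac{38}{\left(-5\right) \left(-2\right)} - \frac{93}{9}\right)\right) + 233 = \left(-266 + \left(\frac{38}{10} - \frac{31}{3}\right)\right) + 233 = \left(-266 + \left(38 \cdot \frac{1}{10} - \frac{31}{3}\right)\right) + 233 = \left(-266 + \left(\frac{19}{5} - \frac{31}{3}\right)\right) + 233 = \left(-266 - \frac{98}{15}\right) + 233 = - \frac{4088}{15} + 233 = - \frac{593}{15}$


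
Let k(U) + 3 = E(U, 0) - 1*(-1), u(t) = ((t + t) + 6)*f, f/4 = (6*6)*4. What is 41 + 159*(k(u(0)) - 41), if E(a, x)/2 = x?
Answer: -6796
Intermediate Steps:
f = 576 (f = 4*((6*6)*4) = 4*(36*4) = 4*144 = 576)
E(a, x) = 2*x
u(t) = 3456 + 1152*t (u(t) = ((t + t) + 6)*576 = (2*t + 6)*576 = (6 + 2*t)*576 = 3456 + 1152*t)
k(U) = -2 (k(U) = -3 + (2*0 - 1*(-1)) = -3 + (0 + 1) = -3 + 1 = -2)
41 + 159*(k(u(0)) - 41) = 41 + 159*(-2 - 41) = 41 + 159*(-43) = 41 - 6837 = -6796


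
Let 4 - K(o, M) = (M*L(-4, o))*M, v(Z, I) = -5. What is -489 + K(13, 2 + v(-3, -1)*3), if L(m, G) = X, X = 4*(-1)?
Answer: 191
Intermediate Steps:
X = -4
L(m, G) = -4
K(o, M) = 4 + 4*M**2 (K(o, M) = 4 - M*(-4)*M = 4 - (-4*M)*M = 4 - (-4)*M**2 = 4 + 4*M**2)
-489 + K(13, 2 + v(-3, -1)*3) = -489 + (4 + 4*(2 - 5*3)**2) = -489 + (4 + 4*(2 - 15)**2) = -489 + (4 + 4*(-13)**2) = -489 + (4 + 4*169) = -489 + (4 + 676) = -489 + 680 = 191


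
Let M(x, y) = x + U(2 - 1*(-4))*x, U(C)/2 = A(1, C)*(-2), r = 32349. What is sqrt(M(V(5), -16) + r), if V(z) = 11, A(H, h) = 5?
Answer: 2*sqrt(8035) ≈ 179.28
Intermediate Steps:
U(C) = -20 (U(C) = 2*(5*(-2)) = 2*(-10) = -20)
M(x, y) = -19*x (M(x, y) = x - 20*x = -19*x)
sqrt(M(V(5), -16) + r) = sqrt(-19*11 + 32349) = sqrt(-209 + 32349) = sqrt(32140) = 2*sqrt(8035)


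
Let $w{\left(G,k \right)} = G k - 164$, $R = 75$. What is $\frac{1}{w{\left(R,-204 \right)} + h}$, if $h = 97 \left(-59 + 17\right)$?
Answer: $- \frac{1}{19538} \approx -5.1182 \cdot 10^{-5}$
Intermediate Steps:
$w{\left(G,k \right)} = -164 + G k$
$h = -4074$ ($h = 97 \left(-42\right) = -4074$)
$\frac{1}{w{\left(R,-204 \right)} + h} = \frac{1}{\left(-164 + 75 \left(-204\right)\right) - 4074} = \frac{1}{\left(-164 - 15300\right) - 4074} = \frac{1}{-15464 - 4074} = \frac{1}{-19538} = - \frac{1}{19538}$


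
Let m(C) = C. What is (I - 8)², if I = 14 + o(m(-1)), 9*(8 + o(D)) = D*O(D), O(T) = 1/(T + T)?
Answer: 1225/324 ≈ 3.7809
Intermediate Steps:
O(T) = 1/(2*T)
o(D) = -143/18 (o(D) = -8 + (D*(1/(2*D)))/9 = -8 + (⅑)*(½) = -8 + 1/18 = -143/18)
I = 109/18 (I = 14 - 143/18 = 109/18 ≈ 6.0556)
(I - 8)² = (109/18 - 8)² = (-35/18)² = 1225/324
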